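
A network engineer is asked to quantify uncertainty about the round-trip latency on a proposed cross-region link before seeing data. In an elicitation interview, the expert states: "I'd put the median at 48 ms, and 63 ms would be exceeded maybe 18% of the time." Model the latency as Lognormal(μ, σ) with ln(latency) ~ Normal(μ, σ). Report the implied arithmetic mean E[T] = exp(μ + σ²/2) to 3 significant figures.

E[T] ≈ 50.2 ms

If T ~ Lognormal(μ,σ) then ln T ~ Normal(μ,σ), so the p-quantile of ln T is μ + z_p·σ.
ln(48) = 3.871 and ln(63) = 4.143; z_{0.5} = 0, z_{0.82} = 0.9154.
σ = (4.143 − 3.871)/(0.9154 − (0)) = 0.297.
μ = 3.871 − (0)·0.297 = 3.871.
E[T] = exp(μ + σ²/2) = exp(3.871 + 0.0441) = 50.2 ms.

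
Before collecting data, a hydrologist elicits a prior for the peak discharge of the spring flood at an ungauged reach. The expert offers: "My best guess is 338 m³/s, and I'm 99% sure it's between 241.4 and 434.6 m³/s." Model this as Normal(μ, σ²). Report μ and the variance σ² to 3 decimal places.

A symmetric 99% interval runs μ ± z·σ with z = 2.576.
Half-width = 96.6, so σ = 96.6/2.576 = 37.5025 and σ² = 1406.436.
μ is the stated best guess, 338.000.

μ = 338.000, σ² = 1406.436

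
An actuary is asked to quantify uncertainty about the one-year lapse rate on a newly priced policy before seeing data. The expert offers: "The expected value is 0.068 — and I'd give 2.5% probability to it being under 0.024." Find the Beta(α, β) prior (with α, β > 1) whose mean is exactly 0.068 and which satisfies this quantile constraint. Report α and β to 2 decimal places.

α ≈ 5.40, β ≈ 74.05

With mean 0.068 fixed, write α = 0.068s, β = 0.932s where s = α+β.
Need P(θ < 0.024) = 0.025 under Beta(0.068s, 0.932s). Normal approximation: (q−m)/√(m(1−m)/s) ≈ z_{0.025} = -1.96, so s ≈ 0.068·0.932·(-1.96)²/(0.024−0.068)² = 125.8.
At s = 125.8: P(θ<0.024) ≈ 0.006. Adjusting to match 0.025 gives s ≈ 79.46.
So α = 0.068·79.46 ≈ 5.40, β = 0.932·79.46 ≈ 74.05.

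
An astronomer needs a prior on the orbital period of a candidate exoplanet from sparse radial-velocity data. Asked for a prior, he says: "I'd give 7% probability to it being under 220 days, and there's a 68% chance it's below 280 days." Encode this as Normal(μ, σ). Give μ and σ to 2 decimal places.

The p-quantile of Normal(μ,σ) is μ + z_p·σ, with z_{0.07} = -1.476 and z_{0.68} = 0.4677.
Eliminate σ: μ = (z₂·x₁ − z₁·x₂)/(z₂ − z₁) = (0.4677·220 − (-1.476)·280)/1.943 = 265.56.
Then σ = (x₂ − x₁)/(z₂ − z₁) = (280 − 220)/1.943 = 30.87.

μ = 265.56, σ = 30.87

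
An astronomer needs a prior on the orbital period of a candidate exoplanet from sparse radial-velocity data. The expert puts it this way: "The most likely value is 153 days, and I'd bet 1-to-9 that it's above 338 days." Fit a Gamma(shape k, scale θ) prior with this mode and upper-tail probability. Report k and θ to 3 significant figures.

Gamma(k,θ) with k>1 has mode (k−1)θ, so θ = 153/(k−1).
Need P(X < 338) = 0.9 with θ tied to k this way. Start at k = 2, θ = 153: P(X<338) ≈ 0.648.
Too low — raise k to concentrate. Iterating converges to k ≈ 4.06.
Then θ = 153/(4.06−1) ≈ 50.

k ≈ 4.06, θ ≈ 50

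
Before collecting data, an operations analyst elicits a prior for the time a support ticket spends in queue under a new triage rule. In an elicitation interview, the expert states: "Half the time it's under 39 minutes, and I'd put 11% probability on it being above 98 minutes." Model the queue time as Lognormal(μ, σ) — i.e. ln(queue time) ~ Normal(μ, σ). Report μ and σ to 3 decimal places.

μ ≈ 3.664, σ ≈ 0.751

If T ~ Lognormal(μ,σ) then ln T ~ Normal(μ,σ), so the p-quantile of ln T is μ + z_p·σ.
ln(39) = 3.664 and ln(98) = 4.585; z_{0.5} = 0, z_{0.89} = 1.227.
σ = (4.585 − 3.664)/(1.227 − (0)) = 0.751.
μ = 3.664 − (0)·0.751 = 3.664.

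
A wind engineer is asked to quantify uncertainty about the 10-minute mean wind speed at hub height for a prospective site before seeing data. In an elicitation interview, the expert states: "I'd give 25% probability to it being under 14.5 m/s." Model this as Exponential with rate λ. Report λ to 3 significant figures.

λ ≈ 0.0198

P(T < 14.5) = 1 − e^(−λ·14.5) = 0.25, so λ = −ln(1−0.25)/14.5 = −ln(0.75)/14.5 = 0.0198.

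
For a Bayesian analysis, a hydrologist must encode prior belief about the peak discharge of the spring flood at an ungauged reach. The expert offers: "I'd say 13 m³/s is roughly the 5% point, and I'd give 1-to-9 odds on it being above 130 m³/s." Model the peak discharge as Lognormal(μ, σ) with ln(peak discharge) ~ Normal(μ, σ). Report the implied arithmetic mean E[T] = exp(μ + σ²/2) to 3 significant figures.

E[T] ≈ 64.6 m³/s

If T ~ Lognormal(μ,σ) then ln T ~ Normal(μ,σ), so the p-quantile of ln T is μ + z_p·σ.
ln(13) = 2.565 and ln(130) = 4.868; z_{0.05} = -1.645, z_{0.9} = 1.282.
σ = (4.868 − 2.565)/(1.282 − (-1.645)) = 0.787.
μ = 2.565 − (-1.645)·0.787 = 3.859.
E[T] = exp(μ + σ²/2) = exp(3.859 + 0.3096) = 64.6 m³/s.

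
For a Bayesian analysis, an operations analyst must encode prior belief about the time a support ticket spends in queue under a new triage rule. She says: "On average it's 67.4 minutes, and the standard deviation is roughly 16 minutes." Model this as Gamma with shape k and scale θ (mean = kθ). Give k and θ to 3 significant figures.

For Gamma(k, scale θ): mean = kθ, variance = kθ², so CV = 1/√k.
CV = SD/mean = 16/67.4 = 0.2374, hence k = 1/CV² = 17.7.
Then θ = mean/k = 67.4/17.7 = 3.8.

k ≈ 17.7, θ ≈ 3.8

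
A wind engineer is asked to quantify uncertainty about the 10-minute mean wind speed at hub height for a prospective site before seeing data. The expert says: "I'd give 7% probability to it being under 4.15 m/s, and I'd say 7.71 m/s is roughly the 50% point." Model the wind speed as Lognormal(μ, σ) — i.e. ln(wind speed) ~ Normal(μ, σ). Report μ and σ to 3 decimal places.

μ ≈ 2.043, σ ≈ 0.420

If T ~ Lognormal(μ,σ) then ln T ~ Normal(μ,σ), so the p-quantile of ln T is μ + z_p·σ.
ln(4.15) = 1.423 and ln(7.71) = 2.043; z_{0.07} = -1.476, z_{0.5} = 0.
σ = (2.043 − 1.423)/(0 − (-1.476)) = 0.420.
μ = 1.423 − (-1.476)·0.420 = 2.043.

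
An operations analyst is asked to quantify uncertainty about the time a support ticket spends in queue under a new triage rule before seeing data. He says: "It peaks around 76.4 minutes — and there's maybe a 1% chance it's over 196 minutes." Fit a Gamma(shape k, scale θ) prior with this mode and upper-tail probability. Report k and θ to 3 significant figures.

Gamma(k,θ) with k>1 has mode (k−1)θ, so θ = 76.4/(k−1).
Need P(X < 196) = 0.99 with θ tied to k this way. Start at k = 2, θ = 76.4: P(X<196) ≈ 0.726.
Too low — raise k to concentrate. Iterating converges to k ≈ 6.26.
Then θ = 76.4/(6.26−1) ≈ 14.5.

k ≈ 6.26, θ ≈ 14.5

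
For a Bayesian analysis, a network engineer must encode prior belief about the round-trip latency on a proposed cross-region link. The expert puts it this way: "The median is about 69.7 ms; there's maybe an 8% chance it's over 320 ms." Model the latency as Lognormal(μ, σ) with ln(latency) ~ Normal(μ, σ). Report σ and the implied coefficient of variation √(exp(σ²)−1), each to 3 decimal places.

σ ≈ 1.085, CV ≈ 1.498

If T ~ Lognormal(μ,σ) then ln T ~ Normal(μ,σ), so the p-quantile of ln T is μ + z_p·σ.
ln(69.7) = 4.244 and ln(320) = 5.768; z_{0.5} = 0, z_{0.92} = 1.405.
σ = (5.768 − 4.244)/(1.405 − (0)) = 1.085.
μ = 4.244 − (0)·1.085 = 4.244.
CV = √(exp(σ²)−1) = √(exp(1.1766)−1) = 1.498.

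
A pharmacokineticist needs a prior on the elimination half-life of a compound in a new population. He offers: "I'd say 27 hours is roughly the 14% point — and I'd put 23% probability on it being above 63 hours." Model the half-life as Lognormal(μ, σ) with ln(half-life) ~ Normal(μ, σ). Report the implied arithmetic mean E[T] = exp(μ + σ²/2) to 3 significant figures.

If T ~ Lognormal(μ,σ) then ln T ~ Normal(μ,σ), so the p-quantile of ln T is μ + z_p·σ.
ln(27) = 3.296 and ln(63) = 4.143; z_{0.14} = -1.08, z_{0.77} = 0.7388.
σ = (4.143 − 3.296)/(0.7388 − (-1.08)) = 0.466.
μ = 3.296 − (-1.08)·0.466 = 3.799.
E[T] = exp(μ + σ²/2) = exp(3.799 + 0.1085) = 49.8 hours.

E[T] ≈ 49.8 hours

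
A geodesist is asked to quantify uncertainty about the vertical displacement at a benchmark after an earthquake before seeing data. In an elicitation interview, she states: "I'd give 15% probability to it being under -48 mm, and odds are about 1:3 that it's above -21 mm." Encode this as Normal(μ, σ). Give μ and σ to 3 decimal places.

For Normal(μ,σ), the p-quantile is μ + z_p·σ. Here z_{0.15} = -1.036, z_{0.75} = 0.6745.
So -48 = μ − 1.036σ and -21 = μ + 0.6745σ.
Subtracting: σ = (-21 − -48)/(0.6745 − (-1.036)) = 15.781.
Then μ = -48 − (-1.036)·15.781 = -31.644.

μ = -31.644, σ = 15.781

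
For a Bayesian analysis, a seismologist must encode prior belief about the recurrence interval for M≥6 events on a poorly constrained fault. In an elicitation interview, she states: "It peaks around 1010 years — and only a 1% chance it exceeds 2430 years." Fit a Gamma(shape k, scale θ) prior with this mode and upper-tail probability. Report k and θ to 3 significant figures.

k ≈ 7.14, θ ≈ 164

Gamma(k,θ) with k>1 has mode (k−1)θ, so θ = 1010/(k−1).
Need P(X < 2430) = 0.99 with θ tied to k this way. Start at k = 2, θ = 1010: P(X<2430) ≈ 0.693.
Too low — raise k to concentrate. Iterating converges to k ≈ 7.14.
Then θ = 1010/(7.14−1) ≈ 164.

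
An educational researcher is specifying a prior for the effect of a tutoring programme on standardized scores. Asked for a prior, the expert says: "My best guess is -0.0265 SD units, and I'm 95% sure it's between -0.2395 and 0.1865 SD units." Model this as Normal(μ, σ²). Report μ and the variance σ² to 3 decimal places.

A symmetric 95% interval runs μ ± z·σ with z = 1.96.
Half-width = 0.213, so σ = 0.213/1.96 = 0.1087 and σ² = 0.012.
μ is the stated best guess, -0.026.

μ = -0.026, σ² = 0.012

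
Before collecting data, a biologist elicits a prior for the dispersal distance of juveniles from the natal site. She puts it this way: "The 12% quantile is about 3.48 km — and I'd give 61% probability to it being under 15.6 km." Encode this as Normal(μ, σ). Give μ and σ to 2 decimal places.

For Normal(μ,σ), the p-quantile is μ + z_p·σ. Here z_{0.12} = -1.175, z_{0.61} = 0.2793.
So 3.48 = μ − 1.175σ and 15.6 = μ + 0.2793σ.
Subtracting: σ = (15.6 − 3.48)/(0.2793 − (-1.175)) = 8.33.
Then μ = 3.48 − (-1.175)·8.33 = 13.27.

μ = 13.27, σ = 8.33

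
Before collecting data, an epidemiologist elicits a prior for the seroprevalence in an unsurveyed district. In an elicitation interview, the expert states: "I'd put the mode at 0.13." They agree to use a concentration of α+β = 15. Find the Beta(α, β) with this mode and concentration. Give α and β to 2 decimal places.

α = 2.69, β = 12.31

For α,β > 1 the Beta mode is (α−1)/(α+β−2). With α+β = 15, the mode is (α−1)/13.
Set (α−1)/13 = 0.13 → α = 1 + 0.13·13 = 2.69.
β = 15 − α = 12.31.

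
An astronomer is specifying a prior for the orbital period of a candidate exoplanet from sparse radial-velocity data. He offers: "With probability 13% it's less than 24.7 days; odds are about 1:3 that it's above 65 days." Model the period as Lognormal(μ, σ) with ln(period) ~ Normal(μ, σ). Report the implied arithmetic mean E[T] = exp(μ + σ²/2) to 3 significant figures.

E[T] ≈ 52.3 days

If T ~ Lognormal(μ,σ) then ln T ~ Normal(μ,σ), so the p-quantile of ln T is μ + z_p·σ.
ln(24.7) = 3.207 and ln(65) = 4.174; z_{0.13} = -1.126, z_{0.75} = 0.6745.
σ = (4.174 − 3.207)/(0.6745 − (-1.126)) = 0.537.
μ = 3.207 − (-1.126)·0.537 = 3.812.
E[T] = exp(μ + σ²/2) = exp(3.812 + 0.1443) = 52.3 days.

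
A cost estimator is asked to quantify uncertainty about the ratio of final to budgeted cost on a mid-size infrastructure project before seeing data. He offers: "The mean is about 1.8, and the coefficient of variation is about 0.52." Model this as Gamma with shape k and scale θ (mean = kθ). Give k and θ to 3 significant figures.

k ≈ 3.7, θ ≈ 0.487

For Gamma(k, scale θ): mean = kθ, variance = kθ², so CV = 1/√k.
CV = 0.52, hence k = 1/CV² = 3.7.
Then θ = mean/k = 1.8/3.7 = 0.487.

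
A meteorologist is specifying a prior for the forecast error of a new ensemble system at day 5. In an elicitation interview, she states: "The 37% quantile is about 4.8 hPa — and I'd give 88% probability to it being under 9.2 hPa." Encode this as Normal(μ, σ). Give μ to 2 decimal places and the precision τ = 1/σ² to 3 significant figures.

The p-quantile of Normal(μ,σ) is μ + z_p·σ, with z_{0.37} = -0.3319 and z_{0.88} = 1.175.
Eliminate σ: μ = (z₂·x₁ − z₁·x₂)/(z₂ − z₁) = (1.175·4.8 − (-0.3319)·9.2)/1.507 = 5.77.
Then σ = (x₂ − x₁)/(z₂ − z₁) = (9.2 − 4.8)/1.507 = 2.92.
Precision τ = 1/σ² = 1/2.92² = 0.117.

μ = 5.77, τ = 0.117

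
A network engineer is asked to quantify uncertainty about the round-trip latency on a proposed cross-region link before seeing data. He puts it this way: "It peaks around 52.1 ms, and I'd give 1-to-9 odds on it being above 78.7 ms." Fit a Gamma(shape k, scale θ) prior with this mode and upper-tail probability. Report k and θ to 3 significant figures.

k ≈ 11.9, θ ≈ 4.76

Gamma(k,θ) with k>1 has mode (k−1)θ, so θ = 52.1/(k−1).
Need P(X < 78.7) = 0.9 with θ tied to k this way. Start at k = 2, θ = 52.1: P(X<78.7) ≈ 0.446.
Too low — raise k to concentrate. Iterating converges to k ≈ 11.9.
Then θ = 52.1/(11.9−1) ≈ 4.76.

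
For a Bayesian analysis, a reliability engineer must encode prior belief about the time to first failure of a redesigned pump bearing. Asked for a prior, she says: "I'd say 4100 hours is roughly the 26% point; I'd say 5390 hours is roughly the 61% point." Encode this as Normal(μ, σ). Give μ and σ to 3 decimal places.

For Normal(μ,σ), the p-quantile is μ + z_p·σ. Here z_{0.26} = -0.6433, z_{0.61} = 0.2793.
So 4100 = μ − 0.6433σ and 5390 = μ + 0.2793σ.
Subtracting: σ = (5390 − 4100)/(0.2793 − (-0.6433)) = 1398.125.
Then μ = 4100 − (-0.6433)·1398.125 = 4999.477.

μ = 4999.477, σ = 1398.125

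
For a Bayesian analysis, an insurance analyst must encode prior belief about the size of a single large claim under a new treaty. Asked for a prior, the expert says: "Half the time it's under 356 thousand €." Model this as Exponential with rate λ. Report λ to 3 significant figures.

λ ≈ 0.00195

Exponential median = ln 2 / λ, so λ = ln 2 / 356.0 = 0.00195.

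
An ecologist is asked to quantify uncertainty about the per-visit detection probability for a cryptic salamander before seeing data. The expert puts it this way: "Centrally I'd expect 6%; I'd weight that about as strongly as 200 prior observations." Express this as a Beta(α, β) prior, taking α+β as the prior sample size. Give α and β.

Under the effective-sample-size interpretation, Beta(α, β) has prior mean α/(α+β) and prior sample size α+β.
So α+β = 200 and α/(α+β) = 0.06, giving α = 0.06·200 = 12 and β = 200 − 12 = 188.

α = 12, β = 188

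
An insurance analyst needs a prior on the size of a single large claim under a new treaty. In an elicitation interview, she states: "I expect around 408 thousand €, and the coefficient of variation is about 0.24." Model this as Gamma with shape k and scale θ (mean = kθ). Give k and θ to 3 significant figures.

k ≈ 17.4, θ ≈ 23.5

For Gamma(k, scale θ): mean = kθ, variance = kθ², so CV = 1/√k.
CV = 0.24, hence k = 1/CV² = 17.4.
Then θ = mean/k = 408/17.4 = 23.5.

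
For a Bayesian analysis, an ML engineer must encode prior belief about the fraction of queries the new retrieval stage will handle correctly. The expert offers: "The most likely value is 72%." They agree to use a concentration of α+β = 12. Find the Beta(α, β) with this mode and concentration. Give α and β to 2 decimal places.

α = 8.20, β = 3.80

For α,β > 1 the Beta mode is (α−1)/(α+β−2). With α+β = 12, the mode is (α−1)/10.
Set (α−1)/10 = 0.72 → α = 1 + 0.72·10 = 8.20.
β = 12 − α = 3.80.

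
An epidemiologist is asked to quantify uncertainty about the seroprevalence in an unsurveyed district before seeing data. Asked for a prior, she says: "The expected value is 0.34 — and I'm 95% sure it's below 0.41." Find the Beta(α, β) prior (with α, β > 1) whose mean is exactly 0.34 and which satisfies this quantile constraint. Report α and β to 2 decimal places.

With mean 0.34 fixed, write α = 0.34s, β = 0.66s where s = α+β.
Need P(θ < 0.41) = 0.95 under Beta(0.34s, 0.66s). Normal approximation: (q−m)/√(m(1−m)/s) ≈ z_{0.95} = 1.64, so s ≈ 0.34·0.66·(1.64)²/(0.41−0.34)² = 123.9.
At s = 123.9: P(θ<0.41) ≈ 0.947. Adjusting to match 0.95 gives s ≈ 128.14.
So α = 0.34·128.14 ≈ 43.57, β = 0.66·128.14 ≈ 84.57.

α ≈ 43.57, β ≈ 84.57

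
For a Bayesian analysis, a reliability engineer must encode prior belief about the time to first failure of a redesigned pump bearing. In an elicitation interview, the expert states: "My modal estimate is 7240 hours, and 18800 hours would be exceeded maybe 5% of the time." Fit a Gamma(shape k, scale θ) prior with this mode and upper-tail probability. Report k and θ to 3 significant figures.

Gamma(k,θ) with k>1 has mode (k−1)θ, so θ = 7240/(k−1).
Need P(X < 18800) = 0.95 with θ tied to k this way. Start at k = 2, θ = 7240: P(X<18800) ≈ 0.732.
Too low — raise k to concentrate. Iterating converges to k ≈ 3.97.
Then θ = 7240/(3.97−1) ≈ 2440.

k ≈ 3.97, θ ≈ 2440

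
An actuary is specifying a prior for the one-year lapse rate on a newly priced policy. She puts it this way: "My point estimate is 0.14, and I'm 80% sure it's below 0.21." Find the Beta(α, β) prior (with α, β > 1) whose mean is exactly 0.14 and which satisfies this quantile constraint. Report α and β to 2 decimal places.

With mean 0.14 fixed, write α = 0.14s, β = 0.86s where s = α+β.
Need P(θ < 0.21) = 0.8 under Beta(0.14s, 0.86s). Normal approximation: (q−m)/√(m(1−m)/s) ≈ z_{0.8} = 0.842, so s ≈ 0.14·0.86·(0.842)²/(0.21−0.14)² = 17.4.
At s = 17.4: P(θ<0.21) ≈ 0.817. Adjusting to match 0.8 gives s ≈ 13.84.
So α = 0.14·13.84 ≈ 1.94, β = 0.86·13.84 ≈ 11.90.

α ≈ 1.94, β ≈ 11.90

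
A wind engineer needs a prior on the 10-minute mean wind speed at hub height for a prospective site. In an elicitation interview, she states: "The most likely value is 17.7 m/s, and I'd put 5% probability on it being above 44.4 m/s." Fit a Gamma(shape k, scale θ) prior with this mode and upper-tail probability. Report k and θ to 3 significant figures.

Gamma(k,θ) with k>1 has mode (k−1)θ, so θ = 17.7/(k−1).
Need P(X < 44.4) = 0.95 with θ tied to k this way. Start at k = 2, θ = 17.7: P(X<44.4) ≈ 0.714.
Too low — raise k to concentrate. Iterating converges to k ≈ 4.21.
Then θ = 17.7/(4.21−1) ≈ 5.51.

k ≈ 4.21, θ ≈ 5.51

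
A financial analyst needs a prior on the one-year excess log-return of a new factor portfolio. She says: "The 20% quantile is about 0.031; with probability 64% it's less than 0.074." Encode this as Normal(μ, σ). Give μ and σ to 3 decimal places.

The p-quantile of Normal(μ,σ) is μ + z_p·σ, with z_{0.2} = -0.8416 and z_{0.64} = 0.3585.
Eliminate σ: μ = (z₂·x₁ − z₁·x₂)/(z₂ − z₁) = (0.3585·0.031 − (-0.8416)·0.074)/1.2 = 0.061.
Then σ = (x₂ − x₁)/(z₂ − z₁) = (0.074 − 0.031)/1.2 = 0.036.

μ = 0.061, σ = 0.036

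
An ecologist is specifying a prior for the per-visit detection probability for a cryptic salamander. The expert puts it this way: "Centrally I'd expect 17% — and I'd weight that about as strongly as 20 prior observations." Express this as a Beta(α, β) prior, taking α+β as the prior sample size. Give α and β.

Under the effective-sample-size interpretation, Beta(α, β) has prior mean α/(α+β) and prior sample size α+β.
So α+β = 20 and α/(α+β) = 0.17, giving α = 0.17·20 = 3.4 and β = 20 − 3.4 = 16.6.

α = 3.4, β = 16.6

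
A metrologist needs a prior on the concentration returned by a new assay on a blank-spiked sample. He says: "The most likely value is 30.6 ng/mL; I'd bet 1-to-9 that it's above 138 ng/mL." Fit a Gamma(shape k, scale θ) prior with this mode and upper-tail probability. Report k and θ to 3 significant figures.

Gamma(k,θ) with k>1 has mode (k−1)θ, so θ = 30.6/(k−1).
Need P(X < 138) = 0.9 with θ tied to k this way. Start at k = 2, θ = 30.6: P(X<138) ≈ 0.939.
Too high — lower k to spread out. Iterating converges to k ≈ 1.79.
Then θ = 30.6/(1.79−1) ≈ 38.5.

k ≈ 1.79, θ ≈ 38.5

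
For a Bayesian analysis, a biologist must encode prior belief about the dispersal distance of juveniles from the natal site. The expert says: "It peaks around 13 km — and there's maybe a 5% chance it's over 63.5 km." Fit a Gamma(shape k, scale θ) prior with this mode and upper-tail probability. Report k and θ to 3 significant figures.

k ≈ 1.96, θ ≈ 13.6

Gamma(k,θ) with k>1 has mode (k−1)θ, so θ = 13/(k−1).
Need P(X < 63.5) = 0.95 with θ tied to k this way. Start at k = 2, θ = 13: P(X<63.5) ≈ 0.956.
Too high — lower k to spread out. Iterating converges to k ≈ 1.96.
Then θ = 13/(1.96−1) ≈ 13.6.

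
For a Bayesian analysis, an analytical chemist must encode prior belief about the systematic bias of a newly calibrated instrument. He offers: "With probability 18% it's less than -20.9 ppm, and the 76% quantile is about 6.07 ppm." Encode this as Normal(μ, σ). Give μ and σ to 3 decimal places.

For Normal(μ,σ), the p-quantile is μ + z_p·σ. Here z_{0.18} = -0.9154, z_{0.76} = 0.7063.
So -20.9 = μ − 0.9154σ and 6.07 = μ + 0.7063σ.
Subtracting: σ = (6.07 − -20.9)/(0.7063 − (-0.9154)) = 16.631.
Then μ = -20.9 − (-0.9154)·16.631 = -5.677.

μ = -5.677, σ = 16.631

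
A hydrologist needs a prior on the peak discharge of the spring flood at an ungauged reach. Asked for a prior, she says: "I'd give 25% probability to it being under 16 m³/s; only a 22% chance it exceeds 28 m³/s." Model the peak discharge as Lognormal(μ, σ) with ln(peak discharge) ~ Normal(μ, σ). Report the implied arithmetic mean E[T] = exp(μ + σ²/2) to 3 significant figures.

E[T] ≈ 22.4 m³/s

If T ~ Lognormal(μ,σ) then ln T ~ Normal(μ,σ), so the p-quantile of ln T is μ + z_p·σ.
ln(16) = 2.773 and ln(28) = 3.332; z_{0.25} = -0.6745, z_{0.78} = 0.7722.
σ = (3.332 − 2.773)/(0.7722 − (-0.6745)) = 0.387.
μ = 2.773 − (-0.6745)·0.387 = 3.033.
E[T] = exp(μ + σ²/2) = exp(3.033 + 0.0748) = 22.4 m³/s.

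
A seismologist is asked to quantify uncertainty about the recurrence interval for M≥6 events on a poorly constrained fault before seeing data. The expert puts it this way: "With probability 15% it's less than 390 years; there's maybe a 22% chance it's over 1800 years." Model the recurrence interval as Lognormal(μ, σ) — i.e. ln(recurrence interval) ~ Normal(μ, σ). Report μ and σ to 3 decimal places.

If T ~ Lognormal(μ,σ) then ln T ~ Normal(μ,σ), so the p-quantile of ln T is μ + z_p·σ.
ln(390) = 5.966 and ln(1800) = 7.496; z_{0.15} = -1.036, z_{0.78} = 0.7722.
σ = (7.496 − 5.966)/(0.7722 − (-1.036)) = 0.846.
μ = 5.966 − (-1.036)·0.846 = 6.843.

μ ≈ 6.843, σ ≈ 0.846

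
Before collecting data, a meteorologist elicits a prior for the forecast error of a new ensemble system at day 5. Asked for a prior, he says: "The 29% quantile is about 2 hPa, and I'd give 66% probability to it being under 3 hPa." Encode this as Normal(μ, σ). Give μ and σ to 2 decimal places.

For Normal(μ,σ), the p-quantile is μ + z_p·σ. Here z_{0.29} = -0.5534, z_{0.66} = 0.4125.
So 2 = μ − 0.5534σ and 3 = μ + 0.4125σ.
Subtracting: σ = (3 − 2)/(0.4125 − (-0.5534)) = 1.04.
Then μ = 2 − (-0.5534)·1.04 = 2.57.

μ = 2.57, σ = 1.04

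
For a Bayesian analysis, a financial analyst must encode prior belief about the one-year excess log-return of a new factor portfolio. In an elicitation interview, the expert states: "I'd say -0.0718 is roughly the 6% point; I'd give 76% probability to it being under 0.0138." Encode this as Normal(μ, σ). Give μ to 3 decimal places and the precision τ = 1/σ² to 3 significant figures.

For Normal(μ,σ), the p-quantile is μ + z_p·σ. Here z_{0.06} = -1.555, z_{0.76} = 0.7063.
So -0.0718 = μ − 1.555σ and 0.0138 = μ + 0.7063σ.
Subtracting: σ = (0.0138 − -0.0718)/(0.7063 − (-1.555)) = 0.038.
Then μ = -0.0718 − (-1.555)·0.038 = -0.013.
Precision τ = 1/σ² = 1/0.03786² = 698.

μ = -0.013, τ = 698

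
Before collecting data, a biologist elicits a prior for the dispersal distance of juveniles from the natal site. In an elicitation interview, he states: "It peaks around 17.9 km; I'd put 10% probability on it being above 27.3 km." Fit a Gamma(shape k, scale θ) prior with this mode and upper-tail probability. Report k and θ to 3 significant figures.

Gamma(k,θ) with k>1 has mode (k−1)θ, so θ = 17.9/(k−1).
Need P(X < 27.3) = 0.9 with θ tied to k this way. Start at k = 2, θ = 17.9: P(X<27.3) ≈ 0.451.
Too low — raise k to concentrate. Iterating converges to k ≈ 11.5.
Then θ = 17.9/(11.5−1) ≈ 1.71.

k ≈ 11.5, θ ≈ 1.71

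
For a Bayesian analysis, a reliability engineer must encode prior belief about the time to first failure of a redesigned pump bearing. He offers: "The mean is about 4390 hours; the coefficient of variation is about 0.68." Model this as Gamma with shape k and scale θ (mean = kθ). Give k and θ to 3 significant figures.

For Gamma(k, scale θ): mean = kθ, variance = kθ², so CV = 1/√k.
CV = 0.68, hence k = 1/CV² = 2.16.
Then θ = mean/k = 4390/2.16 = 2030.

k ≈ 2.16, θ ≈ 2030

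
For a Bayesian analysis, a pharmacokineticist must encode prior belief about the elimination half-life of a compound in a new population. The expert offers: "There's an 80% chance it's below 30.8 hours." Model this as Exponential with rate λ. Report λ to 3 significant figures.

P(T < 30.8) = 1 − e^(−λ·30.8) = 0.8, so λ = −ln(1−0.8)/30.8 = −ln(0.2)/30.8 = 0.0523.

λ ≈ 0.0523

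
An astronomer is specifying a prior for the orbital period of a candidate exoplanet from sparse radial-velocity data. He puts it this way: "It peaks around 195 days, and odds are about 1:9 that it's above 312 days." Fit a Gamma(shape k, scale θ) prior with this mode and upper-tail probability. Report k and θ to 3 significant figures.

k ≈ 9.5, θ ≈ 22.9

Gamma(k,θ) with k>1 has mode (k−1)θ, so θ = 195/(k−1).
Need P(X < 312) = 0.9 with θ tied to k this way. Start at k = 2, θ = 195: P(X<312) ≈ 0.475.
Too low — raise k to concentrate. Iterating converges to k ≈ 9.5.
Then θ = 195/(9.5−1) ≈ 22.9.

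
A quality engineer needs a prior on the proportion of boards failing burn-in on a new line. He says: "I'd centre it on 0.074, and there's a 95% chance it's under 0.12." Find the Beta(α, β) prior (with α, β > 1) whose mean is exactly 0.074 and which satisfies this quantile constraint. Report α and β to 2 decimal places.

α ≈ 7.76, β ≈ 97.07

With mean 0.074 fixed, write α = 0.074s, β = 0.926s where s = α+β.
Need P(θ < 0.12) = 0.95 under Beta(0.074s, 0.926s). Normal approximation: (q−m)/√(m(1−m)/s) ≈ z_{0.95} = 1.64, so s ≈ 0.074·0.926·(1.64)²/(0.12−0.074)² = 87.6.
At s = 87.6: P(θ<0.12) ≈ 0.936. Adjusting to match 0.95 gives s ≈ 104.83.
So α = 0.074·104.83 ≈ 7.76, β = 0.926·104.83 ≈ 97.07.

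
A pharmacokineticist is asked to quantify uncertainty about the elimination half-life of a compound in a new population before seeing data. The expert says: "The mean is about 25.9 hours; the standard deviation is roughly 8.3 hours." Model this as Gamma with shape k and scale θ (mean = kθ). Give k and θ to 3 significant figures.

For Gamma(k, scale θ): mean = kθ, variance = kθ², so CV = 1/√k.
CV = SD/mean = 8.3/25.9 = 0.3205, hence k = 1/CV² = 9.74.
Then θ = mean/k = 25.9/9.74 = 2.66.

k ≈ 9.74, θ ≈ 2.66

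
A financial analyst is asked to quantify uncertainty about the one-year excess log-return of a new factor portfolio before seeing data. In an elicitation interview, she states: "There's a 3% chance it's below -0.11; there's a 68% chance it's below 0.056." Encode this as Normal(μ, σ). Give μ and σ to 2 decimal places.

μ = 0.02, σ = 0.07

The p-quantile of Normal(μ,σ) is μ + z_p·σ, with z_{0.03} = -1.881 and z_{0.68} = 0.4677.
Eliminate σ: μ = (z₂·x₁ − z₁·x₂)/(z₂ − z₁) = (0.4677·-0.11 − (-1.881)·0.056)/2.348 = 0.02.
Then σ = (x₂ − x₁)/(z₂ − z₁) = (0.056 − -0.11)/2.348 = 0.07.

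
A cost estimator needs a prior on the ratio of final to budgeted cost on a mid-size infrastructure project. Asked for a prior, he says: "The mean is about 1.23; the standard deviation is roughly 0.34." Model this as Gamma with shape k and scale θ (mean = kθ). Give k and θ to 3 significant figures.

For Gamma(k, scale θ): mean = kθ, variance = kθ², so CV = 1/√k.
CV = SD/mean = 0.34/1.23 = 0.2764, hence k = 1/CV² = 13.1.
Then θ = mean/k = 1.23/13.1 = 0.094.

k ≈ 13.1, θ ≈ 0.094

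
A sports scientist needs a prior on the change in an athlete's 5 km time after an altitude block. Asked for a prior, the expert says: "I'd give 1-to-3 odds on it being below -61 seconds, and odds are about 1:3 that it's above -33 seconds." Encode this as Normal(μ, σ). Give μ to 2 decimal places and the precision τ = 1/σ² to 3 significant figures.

For Normal(μ,σ), the p-quantile is μ + z_p·σ. Here z_{0.25} = -0.6745, z_{0.75} = 0.6745.
So -61 = μ − 0.6745σ and -33 = μ + 0.6745σ.
Subtracting: σ = (-33 − -61)/(0.6745 − (-0.6745)) = 20.76.
Then μ = -61 − (-0.6745)·20.76 = -47.00.
Precision τ = 1/σ² = 1/20.76² = 0.00232.

μ = -47.00, τ = 0.00232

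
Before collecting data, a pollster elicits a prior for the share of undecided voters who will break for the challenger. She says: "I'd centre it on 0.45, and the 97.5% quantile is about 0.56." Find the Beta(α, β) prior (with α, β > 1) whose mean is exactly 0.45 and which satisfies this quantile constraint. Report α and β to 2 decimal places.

α ≈ 35.49, β ≈ 43.38

With mean 0.45 fixed, write α = 0.45s, β = 0.55s where s = α+β.
Need P(θ < 0.56) = 0.975 under Beta(0.45s, 0.55s). Normal approximation: (q−m)/√(m(1−m)/s) ≈ z_{0.975} = 1.96, so s ≈ 0.45·0.55·(1.96)²/(0.56−0.45)² = 78.6.
At s = 78.6: P(θ<0.56) ≈ 0.975. Adjusting to match 0.975 gives s ≈ 78.87.
So α = 0.45·78.87 ≈ 35.49, β = 0.55·78.87 ≈ 43.38.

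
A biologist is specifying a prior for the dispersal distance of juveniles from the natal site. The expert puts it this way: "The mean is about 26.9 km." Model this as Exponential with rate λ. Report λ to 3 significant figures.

Exponential mean = 1/λ, so λ = 1/26.9 = 0.0372.

λ ≈ 0.0372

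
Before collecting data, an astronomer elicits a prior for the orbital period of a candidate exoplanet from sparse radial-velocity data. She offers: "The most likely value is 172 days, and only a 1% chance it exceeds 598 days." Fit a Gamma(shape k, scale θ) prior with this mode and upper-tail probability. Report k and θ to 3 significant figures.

Gamma(k,θ) with k>1 has mode (k−1)θ, so θ = 172/(k−1).
Need P(X < 598) = 0.99 with θ tied to k this way. Start at k = 2, θ = 172: P(X<598) ≈ 0.862.
Too low — raise k to concentrate. Iterating converges to k ≈ 3.79.
Then θ = 172/(3.79−1) ≈ 61.5.

k ≈ 3.79, θ ≈ 61.5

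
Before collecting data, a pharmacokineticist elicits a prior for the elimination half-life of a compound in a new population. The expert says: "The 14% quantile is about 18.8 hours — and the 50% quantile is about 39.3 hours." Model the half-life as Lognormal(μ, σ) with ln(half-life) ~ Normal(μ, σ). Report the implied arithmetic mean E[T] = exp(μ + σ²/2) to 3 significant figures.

E[T] ≈ 49.6 hours

If T ~ Lognormal(μ,σ) then ln T ~ Normal(μ,σ), so the p-quantile of ln T is μ + z_p·σ.
ln(18.8) = 2.934 and ln(39.3) = 3.671; z_{0.14} = -1.08, z_{0.5} = 0.
σ = (3.671 − 2.934)/(0 − (-1.08)) = 0.683.
μ = 2.934 − (-1.08)·0.683 = 3.671.
E[T] = exp(μ + σ²/2) = exp(3.671 + 0.2329) = 49.6 hours.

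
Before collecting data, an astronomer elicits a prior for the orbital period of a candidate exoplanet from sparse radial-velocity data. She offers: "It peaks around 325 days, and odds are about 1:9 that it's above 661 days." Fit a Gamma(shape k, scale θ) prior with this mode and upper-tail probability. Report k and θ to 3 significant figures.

Gamma(k,θ) with k>1 has mode (k−1)θ, so θ = 325/(k−1).
Need P(X < 661) = 0.9 with θ tied to k this way. Start at k = 2, θ = 325: P(X<661) ≈ 0.603.
Too low — raise k to concentrate. Iterating converges to k ≈ 4.81.
Then θ = 325/(4.81−1) ≈ 85.4.

k ≈ 4.81, θ ≈ 85.4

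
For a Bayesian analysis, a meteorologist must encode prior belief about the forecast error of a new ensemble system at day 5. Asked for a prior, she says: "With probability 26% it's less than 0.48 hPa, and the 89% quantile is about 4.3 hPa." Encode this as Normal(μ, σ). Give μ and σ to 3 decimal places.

For Normal(μ,σ), the p-quantile is μ + z_p·σ. Here z_{0.26} = -0.6433, z_{0.89} = 1.227.
So 0.48 = μ − 0.6433σ and 4.3 = μ + 1.227σ.
Subtracting: σ = (4.3 − 0.48)/(1.227 − (-0.6433)) = 2.043.
Then μ = 0.48 − (-0.6433)·2.043 = 1.794.

μ = 1.794, σ = 2.043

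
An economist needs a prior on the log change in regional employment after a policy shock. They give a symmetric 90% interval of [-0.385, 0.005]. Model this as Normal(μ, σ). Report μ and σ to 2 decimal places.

A symmetric 90% interval runs μ ± z·σ with z = 1.645.
Half-width = 0.195, so σ = 0.195/1.645 = 0.12.
μ is the interval midpoint, -0.19.

μ = -0.19, σ = 0.12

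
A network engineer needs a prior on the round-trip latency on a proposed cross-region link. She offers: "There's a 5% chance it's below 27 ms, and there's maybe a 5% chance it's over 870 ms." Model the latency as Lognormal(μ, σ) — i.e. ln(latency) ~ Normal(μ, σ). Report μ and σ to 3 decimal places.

μ ≈ 5.032, σ ≈ 1.056

If T ~ Lognormal(μ,σ) then ln T ~ Normal(μ,σ), so the p-quantile of ln T is μ + z_p·σ.
ln(27) = 3.296 and ln(870) = 6.768; z_{0.05} = -1.645, z_{0.95} = 1.645.
σ = (6.768 − 3.296)/(1.645 − (-1.645)) = 1.056.
μ = 3.296 − (-1.645)·1.056 = 5.032.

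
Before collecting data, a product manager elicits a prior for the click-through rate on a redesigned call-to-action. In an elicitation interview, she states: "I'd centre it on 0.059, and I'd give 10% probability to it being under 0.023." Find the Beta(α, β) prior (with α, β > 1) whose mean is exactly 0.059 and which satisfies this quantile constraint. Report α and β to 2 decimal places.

With mean 0.059 fixed, write α = 0.059s, β = 0.941s where s = α+β.
Need P(θ < 0.023) = 0.1 under Beta(0.059s, 0.941s). Normal approximation: (q−m)/√(m(1−m)/s) ≈ z_{0.1} = -1.28, so s ≈ 0.059·0.941·(-1.28)²/(0.023−0.059)² = 70.4.
At s = 70.4: P(θ<0.023) ≈ 0.064. Adjusting to match 0.1 gives s ≈ 53.32.
So α = 0.059·53.32 ≈ 3.15, β = 0.941·53.32 ≈ 50.18.

α ≈ 3.15, β ≈ 50.18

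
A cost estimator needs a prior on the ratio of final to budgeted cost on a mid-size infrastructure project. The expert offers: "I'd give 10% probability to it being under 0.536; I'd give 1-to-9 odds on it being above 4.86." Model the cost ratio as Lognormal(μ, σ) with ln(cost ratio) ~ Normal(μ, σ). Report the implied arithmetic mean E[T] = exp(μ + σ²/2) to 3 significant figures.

E[T] ≈ 2.34

If T ~ Lognormal(μ,σ) then ln T ~ Normal(μ,σ), so the p-quantile of ln T is μ + z_p·σ.
ln(0.536) = -0.6236 and ln(4.86) = 1.581; z_{0.1} = -1.282, z_{0.9} = 1.282.
σ = (1.581 − -0.6236)/(1.282 − (-1.282)) = 0.860.
μ = -0.6236 − (-1.282)·0.860 = 0.479.
E[T] = exp(μ + σ²/2) = exp(0.479 + 0.3699) = 2.34.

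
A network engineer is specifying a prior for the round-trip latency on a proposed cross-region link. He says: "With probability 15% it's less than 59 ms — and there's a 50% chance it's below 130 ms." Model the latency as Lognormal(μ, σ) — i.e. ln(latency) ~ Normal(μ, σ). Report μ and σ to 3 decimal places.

μ ≈ 4.868, σ ≈ 0.762

If T ~ Lognormal(μ,σ) then ln T ~ Normal(μ,σ), so the p-quantile of ln T is μ + z_p·σ.
ln(59) = 4.078 and ln(130) = 4.868; z_{0.15} = -1.036, z_{0.5} = 0.
σ = (4.868 − 4.078)/(0 − (-1.036)) = 0.762.
μ = 4.078 − (-1.036)·0.762 = 4.868.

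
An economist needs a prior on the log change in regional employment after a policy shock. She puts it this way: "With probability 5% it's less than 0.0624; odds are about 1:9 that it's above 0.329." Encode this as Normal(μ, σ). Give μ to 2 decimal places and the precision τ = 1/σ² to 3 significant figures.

For Normal(μ,σ), the p-quantile is μ + z_p·σ. Here z_{0.05} = -1.645, z_{0.9} = 1.282.
So 0.0624 = μ − 1.645σ and 0.329 = μ + 1.282σ.
Subtracting: σ = (0.329 − 0.0624)/(1.282 − (-1.645)) = 0.09.
Then μ = 0.0624 − (-1.645)·0.09 = 0.21.
Precision τ = 1/σ² = 1/0.0911² = 120.

μ = 0.21, τ = 120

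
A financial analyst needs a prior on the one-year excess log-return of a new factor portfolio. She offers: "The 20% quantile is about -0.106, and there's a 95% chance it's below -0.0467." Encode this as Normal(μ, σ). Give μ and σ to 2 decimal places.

For Normal(μ,σ), the p-quantile is μ + z_p·σ. Here z_{0.2} = -0.8416, z_{0.95} = 1.645.
So -0.106 = μ − 0.8416σ and -0.0467 = μ + 1.645σ.
Subtracting: σ = (-0.0467 − -0.106)/(1.645 − (-0.8416)) = 0.02.
Then μ = -0.106 − (-0.8416)·0.02 = -0.09.

μ = -0.09, σ = 0.02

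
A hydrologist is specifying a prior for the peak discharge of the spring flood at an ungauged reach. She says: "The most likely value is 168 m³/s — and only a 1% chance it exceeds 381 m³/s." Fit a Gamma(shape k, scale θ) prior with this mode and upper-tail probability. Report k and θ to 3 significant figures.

Gamma(k,θ) with k>1 has mode (k−1)θ, so θ = 168/(k−1).
Need P(X < 381) = 0.99 with θ tied to k this way. Start at k = 2, θ = 168: P(X<381) ≈ 0.662.
Too low — raise k to concentrate. Iterating converges to k ≈ 8.15.
Then θ = 168/(8.15−1) ≈ 23.5.

k ≈ 8.15, θ ≈ 23.5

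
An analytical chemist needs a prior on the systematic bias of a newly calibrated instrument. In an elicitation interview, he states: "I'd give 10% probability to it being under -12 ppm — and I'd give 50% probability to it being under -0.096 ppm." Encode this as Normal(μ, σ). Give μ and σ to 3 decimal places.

For Normal(μ,σ), the p-quantile is μ + z_p·σ. Here z_{0.1} = -1.282, z_{0.5} = 0.
So -12 = μ − 1.282σ and -0.096 = μ + 0σ.
Subtracting: σ = (-0.096 − -12)/(0 − (-1.282)) = 9.289.
Then μ = -12 − (-1.282)·9.289 = -0.096.

μ = -0.096, σ = 9.289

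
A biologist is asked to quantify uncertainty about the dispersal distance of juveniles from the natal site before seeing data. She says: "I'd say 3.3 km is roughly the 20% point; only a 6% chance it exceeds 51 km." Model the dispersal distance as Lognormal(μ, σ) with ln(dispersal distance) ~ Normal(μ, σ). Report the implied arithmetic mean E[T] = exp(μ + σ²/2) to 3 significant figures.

E[T] ≈ 16.6 km

If T ~ Lognormal(μ,σ) then ln T ~ Normal(μ,σ), so the p-quantile of ln T is μ + z_p·σ.
ln(3.3) = 1.194 and ln(51) = 3.932; z_{0.2} = -0.8416, z_{0.94} = 1.555.
σ = (3.932 − 1.194)/(1.555 − (-0.8416)) = 1.143.
μ = 1.194 − (-0.8416)·1.143 = 2.155.
E[T] = exp(μ + σ²/2) = exp(2.155 + 0.6527) = 16.6 km.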